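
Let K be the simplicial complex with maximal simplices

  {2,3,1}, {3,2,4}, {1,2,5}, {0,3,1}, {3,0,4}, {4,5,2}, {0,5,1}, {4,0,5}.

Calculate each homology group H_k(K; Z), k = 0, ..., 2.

We work with the vertex ordering 0 < 1 < 2 < 3 < 4 < 5. The simplices of K, each written with vertices in increasing order, are:

  0-simplices (6): [0], [1], [2], [3], [4], [5]
  1-simplices (12): [0,1], [0,3], [0,4], [0,5], [1,2], [1,3], [1,5], [2,3], [2,4], [2,5], [3,4], [4,5]
  2-simplices (8): [0,1,3], [0,1,5], [0,3,4], [0,4,5], [1,2,3], [1,2,5], [2,3,4], [2,4,5]

so the chain groups are C_0 ≅ Z^6, C_1 ≅ Z^12, C_2 ≅ Z^8.

∂_1: C_1 → C_0 maps an edge to its endpoints' difference, ∂[p,q] = q − p. For instance
  ∂[2,5] = [5] − [2].
The 6×12 boundary matrix has rank 5 and Smith normal form diag(1,1,1,1,1).

The boundary map ∂_2: C_2 → C_1 sends each 2-simplex [p,q,r] to [q,r] − [p,r] + [p,q]. For instance
  ∂[2,3,4] = [3,4] − [2,4] + [2,3],
  ∂[1,2,5] = [2,5] − [1,5] + [1,2].
As a 12×8 matrix over Z this has rank 7, with invariant factors (1,1,1,1,1,1,1).

From H_k ≅ ker(∂_k) / im(∂_{k+1}) we obtain:

  H_0: rank C_0 − rank ∂_1 = 6 − 5 = 1, and the invariant factors of ∂_1 are all 1, so H_0 ≅ Z.
  H_1: rank ker ∂_1 − rank ∂_2 = (12 − 5) − 7 = 0, and the invariant factors of ∂_2 are all 1, so H_1 ≅ 0.
  H_2: rank ker ∂_2 − rank ∂_3 = (8 − 7) − 0 = 1, and there is no ∂_3, so H_2 ≅ Z.

As a check, the Euler characteristic is 6 − 12 + 8 = 2, which agrees with 1 − 0 + 1 = 2.

H_0 ≅ Z,  H_1 = 0,  H_2 ≅ Z.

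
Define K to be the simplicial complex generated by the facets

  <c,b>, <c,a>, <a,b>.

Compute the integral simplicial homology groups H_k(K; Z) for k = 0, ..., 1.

Fix the vertex order a < b < c and write every simplex with vertices in increasing order. Then dim K = 1 and the simplices of K are:

  0-simplices (3): a, b, c
  1-simplices (3): ab, ac, bc

Hence C_0 ≅ Z^3, C_1 ≅ Z^3.

The boundary map ∂_1: C_1 → C_0 sends each edge [p,q] (with p < q) to q − p. For instance
  ∂ac = c − a.
This gives a 3×3 integer matrix of rank 2; reducing to Smith normal form yields diagonal entries (1,1).

Computing H_k = (kernel of ∂_k) / (image of ∂_{k+1}):

  H_0: rank C_0 − rank ∂_1 = 3 − 2 = 1, and the invariant factors of ∂_1 are all 1, so H_0 ≅ Z.
  H_1: rank ker ∂_1 − rank ∂_2 = (3 − 2) − 0 = 1, and there is no ∂_2, so H_1 ≅ Z.

H_0 = Z,  H_1 = Z.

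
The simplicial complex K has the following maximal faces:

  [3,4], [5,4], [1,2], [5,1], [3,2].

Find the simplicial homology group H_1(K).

H_1 = Z.

Take the total order 1 < 2 < 3 < 4 < 5 on the vertex set. Then K (dimension 1) consists of the simplices:

  0-simplices (5): [1], [2], [3], [4], [5]
  1-simplices (5): [1,2], [1,5], [2,3], [3,4], [4,5]

giving chain groups C_0 ≅ Z^5, C_1 ≅ Z^5.

Boundary ∂_1: C_1 → C_0 is given by ∂[p,q] = [q] − [p]. For instance
  ∂[4,5] = [5] − [4].
The resulting 5×5 matrix has rank 4, and its Smith normal form has invariant factors (1,1,1,1).

Reading off H_k = ker ∂_k / im ∂_{k+1}:

  H_1: rank ker ∂_1 − rank ∂_2 = (5 − 4) − 0 = 1, and there is no ∂_2, so H_1 ≅ Z.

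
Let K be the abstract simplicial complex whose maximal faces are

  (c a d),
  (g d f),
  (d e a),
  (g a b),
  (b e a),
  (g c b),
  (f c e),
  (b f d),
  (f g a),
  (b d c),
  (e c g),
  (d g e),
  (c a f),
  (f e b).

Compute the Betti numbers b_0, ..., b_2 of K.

b_0 = 1, b_1 = 2, b_2 = 1.

Fix the vertex order a < b < c < d < e < f < g and write every simplex with vertices in increasing order. Then dim K = 2 and the simplices of K are:

  0-simplices (7): a, b, c, d, e, f, g
  1-simplices (21): ab, ac, ad, ae, af, ag, bc, bd, be, bf, bg, cd, ce, cf, cg, de, df, dg, ef, eg, fg
  2-simplices (14): abe, abg, acd, acf, ade, afg, bcd, bcg, bdf, bef, cef, ceg, deg, dfg

so the chain groups are C_0 ≅ Z^7, C_1 ≅ Z^21, C_2 ≅ Z^14.

Boundary ∂_1: C_1 → C_0 is given by ∂[p,q] = [q] − [p]. For instance
  ∂de = e − d.
The resulting 7×21 matrix has rank 6, and its Smith normal form has invariant factors (1,1,1,1,1,1).

The boundary map ∂_2: C_2 → C_1 sends each 2-simplex [p,q,r] to [q,r] − [p,r] + [p,q]. For instance
  ∂abg = bg − ag + ab,
  ∂acf = cf − af + ac.
This gives a 21×14 integer matrix of rank 13; reducing to Smith normal form yields diagonal entries (1,1,1,1,1,1,1,1,1,1,1,1,1).

Computing H_k = (kernel of ∂_k) / (image of ∂_{k+1}):

  H_0: rank C_0 − rank ∂_1 = 7 − 6 = 1, and the invariant factors of ∂_1 are all 1, so H_0 = Z.
  H_1: rank ker ∂_1 − rank ∂_2 = (21 − 6) − 13 = 2, and the invariant factors of ∂_2 are all 1, so H_1 = Z^2.
  H_2: rank ker ∂_2 − rank ∂_3 = (14 − 13) − 0 = 1, and there is no ∂_3, so H_2 = Z.

Hence the Betti numbers are b_0 = 1, b_1 = 2, b_2 = 1.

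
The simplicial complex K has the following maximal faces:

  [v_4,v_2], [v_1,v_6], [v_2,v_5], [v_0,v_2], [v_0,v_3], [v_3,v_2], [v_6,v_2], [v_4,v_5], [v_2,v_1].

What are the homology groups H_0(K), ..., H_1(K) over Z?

H_0 = Z,  H_1 = Z^3.

Order the vertices as v_0 < v_1 < v_2 < v_3 < v_4 < v_5 < v_6. Listing each simplex with vertices in this order, K has dimension 1 with simplices:

  0-simplices (7): [v_0], [v_1], [v_2], [v_3], [v_4], [v_5], [v_6]
  1-simplices (9): [v_0,v_2], [v_0,v_3], [v_1,v_2], [v_1,v_6], [v_2,v_3], [v_2,v_4], [v_2,v_5], [v_2,v_6], [v_4,v_5]

so the chain groups are C_0 ≅ Z^7, C_1 ≅ Z^9.

The boundary map ∂_1: C_1 → C_0 sends each edge [p,q] (with p < q) to q − p.
As a 7×9 matrix over Z this has rank 6, with invariant factors (1,1,1,1,1,1).

From H_k ≅ ker(∂_k) / im(∂_{k+1}) we obtain:

  H_0: rank C_0 − rank ∂_1 = 7 − 6 = 1, and the invariant factors of ∂_1 are all 1, so H_0 ≅ Z.
  H_1: rank ker ∂_1 − rank ∂_2 = (9 − 6) − 0 = 3, and there is no ∂_2, so H_1 ≅ Z^3.

(K is a triangulation of a wedge of 3 circles.)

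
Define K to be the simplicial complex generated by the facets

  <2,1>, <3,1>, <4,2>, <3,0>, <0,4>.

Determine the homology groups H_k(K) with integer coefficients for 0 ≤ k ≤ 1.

K has 5 vertices, 5 edges.
rank ∂_0 = 0, rank ∂_1 = 4 ⇒ b_0 = 5 − 0 − 4 = 1; all invariant factors of ∂_1 are 1 so no torsion. So H_0 ≅ Z.
rank ∂_1 = 4, rank ∂_2 = 0 ⇒ b_1 = 5 − 4 − 0 = 1. So H_1 ≅ Z.

H_0 ≅ Z,  H_1 ≅ Z.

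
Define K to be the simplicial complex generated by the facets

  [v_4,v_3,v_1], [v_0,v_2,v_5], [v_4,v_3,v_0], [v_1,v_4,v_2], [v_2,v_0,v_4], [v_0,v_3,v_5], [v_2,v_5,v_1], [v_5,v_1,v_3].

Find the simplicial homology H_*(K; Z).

H_0 = Z,  H_1 = 0,  H_2 = Z.

We work with the vertex ordering v_0 < v_1 < v_2 < v_3 < v_4 < v_5. The simplices of K, each written with vertices in increasing order, are:

  0-simplices (6): [v_0], [v_1], [v_2], [v_3], [v_4], [v_5]
  1-simplices (12): [v_0,v_2], [v_0,v_3], [v_0,v_4], [v_0,v_5], [v_1,v_2], [v_1,v_3], [v_1,v_4], [v_1,v_5], [v_2,v_4], [v_2,v_5], [v_3,v_4], [v_3,v_5]
  2-simplices (8): [v_0,v_2,v_4], [v_0,v_2,v_5], [v_0,v_3,v_4], [v_0,v_3,v_5], [v_1,v_2,v_4], [v_1,v_2,v_5], [v_1,v_3,v_4], [v_1,v_3,v_5]

so the chain groups are C_0 ≅ Z^6, C_1 ≅ Z^12, C_2 ≅ Z^8.

∂_1: C_1 → C_0 sends each edge [p,q] (with p < q) to q − p.
As a 6×12 matrix over Z this has rank 5, with invariant factors (1,1,1,1,1).

The boundary map ∂_2: C_2 → C_1 sends each 2-simplex [p,q,r] to [q,r] − [p,r] + [p,q]. For instance
  ∂[v_1,v_2,v_5] = [v_2,v_5] − [v_1,v_5] + [v_1,v_2],
  ∂[v_1,v_2,v_4] = [v_2,v_4] − [v_1,v_4] + [v_1,v_2].
This gives a 12×8 integer matrix of rank 7; reducing to Smith normal form yields diagonal entries (1,1,1,1,1,1,1).

From H_k ≅ ker(∂_k) / im(∂_{k+1}) we obtain:

  H_0: rank C_0 − rank ∂_1 = 6 − 5 = 1, and the invariant factors of ∂_1 are all 1, so H_0 = Z.
  H_1: rank ker ∂_1 − rank ∂_2 = (12 − 5) − 7 = 0, and the invariant factors of ∂_2 are all 1, so H_1 = 0.
  H_2: rank ker ∂_2 − rank ∂_3 = (8 − 7) − 0 = 1, and there is no ∂_3, so H_2 = Z.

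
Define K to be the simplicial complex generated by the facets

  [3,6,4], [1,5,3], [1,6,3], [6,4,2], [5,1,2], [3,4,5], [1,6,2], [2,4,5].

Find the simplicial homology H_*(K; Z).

Fix the vertex order 1 < 2 < 3 < 4 < 5 < 6 and write every simplex with vertices in increasing order. Then dim K = 2 and the simplices of K are:

  0-simplices (6): [1], [2], [3], [4], [5], [6]
  1-simplices (12): [1,2], [1,3], [1,5], [1,6], [2,4], [2,5], [2,6], [3,4], [3,5], [3,6], [4,5], [4,6]
  2-simplices (8): [1,2,5], [1,2,6], [1,3,5], [1,3,6], [2,4,5], [2,4,6], [3,4,5], [3,4,6]

giving chain groups C_0 ≅ Z^6, C_1 ≅ Z^12, C_2 ≅ Z^8.

The boundary map ∂_1: C_1 → C_0 maps an edge to its endpoints' difference, ∂[p,q] = q − p.
This gives a 6×12 integer matrix of rank 5; reducing to Smith normal form yields diagonal entries (1,1,1,1,1).

∂_2: C_2 → C_1 maps a triangle to the signed sum of its edges. For instance
  ∂[3,4,5] = [4,5] − [3,5] + [3,4],
  ∂[1,2,5] = [2,5] − [1,5] + [1,2].
The resulting 12×8 matrix has rank 7, and its Smith normal form has invariant factors (1,1,1,1,1,1,1).

Computing H_k = (kernel of ∂_k) / (image of ∂_{k+1}):

  H_0: rank C_0 − rank ∂_1 = 6 − 5 = 1, and the invariant factors of ∂_1 are all 1, so H_0 ≅ Z.
  H_1: rank ker ∂_1 − rank ∂_2 = (12 − 5) − 7 = 0, and the invariant factors of ∂_2 are all 1, so H_1 ≅ 0.
  H_2: rank ker ∂_2 − rank ∂_3 = (8 − 7) − 0 = 1, and there is no ∂_3, so H_2 ≅ Z.

As a check, the Euler characteristic is 6 − 12 + 8 = 2, which agrees with 1 − 0 + 1 = 2.

H_0 ≅ Z,  H_1 = 0,  H_2 ≅ Z.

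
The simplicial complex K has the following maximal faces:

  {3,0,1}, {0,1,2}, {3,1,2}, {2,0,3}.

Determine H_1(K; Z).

K has 4 vertices, 6 edges, 4 triangles.
rank ∂_1 = 3, rank ∂_2 = 3 ⇒ b_1 = 6 − 3 − 3 = 0; all invariant factors of ∂_2 are 1 so no torsion. So H_1 ≅ 0.

H_1 = 0.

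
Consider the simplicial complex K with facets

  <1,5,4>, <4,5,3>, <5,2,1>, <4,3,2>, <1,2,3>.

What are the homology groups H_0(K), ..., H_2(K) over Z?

H_0 ≅ Z,  H_1 ≅ Z,  H_2 = 0.

We work with the vertex ordering 1 < 2 < 3 < 4 < 5. The simplices of K, each written with vertices in increasing order, are:

  0-simplices (5): [1], [2], [3], [4], [5]
  1-simplices (10): [1,2], [1,3], [1,4], [1,5], [2,3], [2,4], [2,5], [3,4], [3,5], [4,5]
  2-simplices (5): [1,2,3], [1,2,5], [1,4,5], [2,3,4], [3,4,5]

Hence C_0 ≅ Z^5, C_1 ≅ Z^10, C_2 ≅ Z^5.

The boundary map ∂_1: C_1 → C_0 sends each edge [p,q] (with p < q) to q − p.
As a 5×10 matrix over Z this has rank 4, with invariant factors (1,1,1,1).

The boundary map ∂_2: C_2 → C_1 maps a triangle to the signed sum of its edges. For instance
  ∂[1,2,5] = [2,5] − [1,5] + [1,2],
  ∂[1,4,5] = [4,5] − [1,5] + [1,4].
The resulting 10×5 matrix has rank 5, and its Smith normal form has invariant factors (1,1,1,1,1).

From H_k ≅ ker(∂_k) / im(∂_{k+1}) we obtain:

  H_0: rank C_0 − rank ∂_1 = 5 − 4 = 1, and the invariant factors of ∂_1 are all 1, so H_0 = Z.
  H_1: rank ker ∂_1 − rank ∂_2 = (10 − 4) − 5 = 1, and the invariant factors of ∂_2 are all 1, so H_1 = Z.
  H_2: rank ker ∂_2 − rank ∂_3 = (5 − 5) − 0 = 0, and there is no ∂_3, so H_2 = 0.

As a check, the Euler characteristic is 5 − 10 + 5 = 0, which agrees with 1 − 1 + 0 = 0.
(K is a triangulation of the Möbius band.)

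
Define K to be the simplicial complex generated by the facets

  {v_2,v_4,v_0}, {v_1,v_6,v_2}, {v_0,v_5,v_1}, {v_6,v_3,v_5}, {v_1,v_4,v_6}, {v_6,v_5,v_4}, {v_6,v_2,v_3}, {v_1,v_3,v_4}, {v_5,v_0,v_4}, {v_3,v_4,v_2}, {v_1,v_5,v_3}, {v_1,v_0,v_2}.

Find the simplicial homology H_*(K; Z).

Take the total order v_0 < v_1 < v_2 < v_3 < v_4 < v_5 < v_6 on the vertex set. Then K (dimension 2) consists of the simplices:

  0-simplices (7): [v_0], [v_1], [v_2], [v_3], [v_4], [v_5], [v_6]
  1-simplices (18): (18 of them)
  2-simplices (12): (12 of them)

so the chain groups are C_0 ≅ Z^7, C_1 ≅ Z^18, C_2 ≅ Z^12.

∂_1: C_1 → C_0 is given by ∂[p,q] = [q] − [p]. For instance
  ∂[v_1,v_4] = [v_4] − [v_1].
This gives a 7×18 integer matrix of rank 6; reducing to Smith normal form yields diagonal entries (1,1,1,1,1,1).

The boundary map ∂_2: C_2 → C_1 acts by ∂[p,q,r] = [q,r] − [p,r] + [p,q]. For instance
  ∂[v_2,v_3,v_6] = [v_3,v_6] − [v_2,v_6] + [v_2,v_3],
  ∂[v_0,v_1,v_2] = [v_1,v_2] − [v_0,v_2] + [v_0,v_1].
The resulting 18×12 matrix has rank 12, and its Smith normal form has invariant factors (1,1,1,1,1,1,1,1,1,1,1,2).

Reading off H_k = ker ∂_k / im ∂_{k+1}:

  H_0: rank C_0 − rank ∂_1 = 7 − 6 = 1, and the invariant factors of ∂_1 are all 1, so H_0 = Z.
  H_1: rank ker ∂_1 − rank ∂_2 = (18 − 6) − 12 = 0, and ∂_2 has invariant factor 2 > 1, so H_1 = Z/2.
  H_2: rank ker ∂_2 − rank ∂_3 = (12 − 12) − 0 = 0, and there is no ∂_3, so H_2 = 0.

As a check, the Euler characteristic is 7 − 18 + 12 = 1, which agrees with 1 − 0 + 0 = 1.
(K is a triangulation of the real projective plane RP^2.)

H_0 = Z,  H_1 = Z/2,  H_2 = 0.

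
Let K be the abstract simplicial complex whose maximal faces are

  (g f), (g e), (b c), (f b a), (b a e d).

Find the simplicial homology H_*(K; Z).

K has 7 vertices, 11 edges, 5 triangles, 1 3-simplex.
rank ∂_0 = 0, rank ∂_1 = 6 ⇒ b_0 = 7 − 0 − 6 = 1; all invariant factors of ∂_1 are 1 so no torsion. So H_0 ≅ Z.
rank ∂_1 = 6, rank ∂_2 = 4 ⇒ b_1 = 11 − 6 − 4 = 1; all invariant factors of ∂_2 are 1 so no torsion. So H_1 ≅ Z.
rank ∂_2 = 4, rank ∂_3 = 1 ⇒ b_2 = 5 − 4 − 1 = 0; all invariant factors of ∂_3 are 1 so no torsion. So H_2 ≅ 0.
rank ∂_3 = 1, rank ∂_4 = 0 ⇒ b_3 = 1 − 1 − 0 = 0. So H_3 ≅ 0.

H_0 = Z,  H_1 = Z,  H_2 = 0,  H_3 = 0.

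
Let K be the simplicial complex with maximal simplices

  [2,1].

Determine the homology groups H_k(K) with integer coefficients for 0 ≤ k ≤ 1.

H_0 = Z,  H_1 = 0.

Take the total order 1 < 2 on the vertex set. Then K (dimension 1) consists of the simplices:

  0-simplices (2): [1], [2]
  1-simplices (1): [1,2]

giving chain groups C_0 ≅ Z^2, C_1 ≅ Z^1.

∂_1: C_1 → C_0 sends each edge [p,q] (with p < q) to q − p. For instance
  ∂[1,2] = [2] − [1].
The resulting 2×1 matrix has rank 1, and its Smith normal form has invariant factors (1).

Reading off H_k = ker ∂_k / im ∂_{k+1}:

  H_0: rank C_0 − rank ∂_1 = 2 − 1 = 1, and the invariant factors of ∂_1 are all 1, so H_0 = Z.
  H_1: rank ker ∂_1 − rank ∂_2 = (1 − 1) − 0 = 0, and there is no ∂_2, so H_1 = 0.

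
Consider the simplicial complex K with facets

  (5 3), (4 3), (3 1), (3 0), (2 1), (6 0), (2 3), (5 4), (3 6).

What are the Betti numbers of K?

Take the total order 0 < 1 < 2 < 3 < 4 < 5 < 6 on the vertex set. Then K (dimension 1) consists of the simplices:

  0-simplices (7): [0], [1], [2], [3], [4], [5], [6]
  1-simplices (9): [0,3], [0,6], [1,2], [1,3], [2,3], [3,4], [3,5], [3,6], [4,5]

so the chain groups are C_0 ≅ Z^7, C_1 ≅ Z^9.

∂_1: C_1 → C_0 sends each edge [p,q] (with p < q) to q − p. For instance
  ∂[3,5] = [5] − [3].
As a 7×9 matrix over Z this has rank 6, with invariant factors (1,1,1,1,1,1).

Reading off H_k = ker ∂_k / im ∂_{k+1}:

  H_0: rank C_0 − rank ∂_1 = 7 − 6 = 1, and the invariant factors of ∂_1 are all 1, so H_0 = Z.
  H_1: rank ker ∂_1 − rank ∂_2 = (9 − 6) − 0 = 3, and there is no ∂_2, so H_1 = Z^3.

(K is a triangulation of a wedge of 3 circles.)

Hence the Betti numbers are b_0 = 1, b_1 = 3.

b_0 = 1, b_1 = 3.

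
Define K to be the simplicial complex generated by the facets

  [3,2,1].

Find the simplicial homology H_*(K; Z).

We work with the vertex ordering 1 < 2 < 3. The simplices of K, each written with vertices in increasing order, are:

  0-simplices (3): [1], [2], [3]
  1-simplices (3): [1,2], [1,3], [2,3]
  2-simplices (1): [1,2,3]

Hence C_0 ≅ Z^3, C_1 ≅ Z^3, C_2 ≅ Z^1.

∂_1: C_1 → C_0 maps an edge to its endpoints' difference, ∂[p,q] = q − p. For instance
  ∂[1,3] = [3] − [1].
As a 3×3 matrix over Z this has rank 2, with invariant factors (1,1).

∂_2: C_2 → C_1 maps a triangle to the signed sum of its edges. For instance
  ∂[1,2,3] = [2,3] − [1,3] + [1,2].
The 3×1 boundary matrix has rank 1 and Smith normal form diag(1).

Reading off H_k = ker ∂_k / im ∂_{k+1}:

  H_0: rank C_0 − rank ∂_1 = 3 − 2 = 1, and the invariant factors of ∂_1 are all 1, so H_0 = Z.
  H_1: rank ker ∂_1 − rank ∂_2 = (3 − 2) − 1 = 0, and the invariant factors of ∂_2 are all 1, so H_1 = 0.
  H_2: rank ker ∂_2 − rank ∂_3 = (1 − 1) − 0 = 0, and there is no ∂_3, so H_2 = 0.

H_0 ≅ Z,  H_1 = 0,  H_2 = 0.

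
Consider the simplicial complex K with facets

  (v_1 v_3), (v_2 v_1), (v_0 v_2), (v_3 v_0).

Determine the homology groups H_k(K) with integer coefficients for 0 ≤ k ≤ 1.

H_0 ≅ Z,  H_1 ≅ Z.

Fix the vertex order v_0 < v_1 < v_2 < v_3 and write every simplex with vertices in increasing order. Then dim K = 1 and the simplices of K are:

  0-simplices (4): [v_0], [v_1], [v_2], [v_3]
  1-simplices (4): [v_0,v_2], [v_0,v_3], [v_1,v_2], [v_1,v_3]

so the chain groups are C_0 ≅ Z^4, C_1 ≅ Z^4.

Boundary ∂_1: C_1 → C_0 is given by ∂[p,q] = [q] − [p].
This gives a 4×4 integer matrix of rank 3; reducing to Smith normal form yields diagonal entries (1,1,1).

From H_k ≅ ker(∂_k) / im(∂_{k+1}) we obtain:

  H_0: rank C_0 − rank ∂_1 = 4 − 3 = 1, and the invariant factors of ∂_1 are all 1, so H_0 = Z.
  H_1: rank ker ∂_1 − rank ∂_2 = (4 − 3) − 0 = 1, and there is no ∂_2, so H_1 = Z.

As a check, the Euler characteristic is 4 − 4 = 0, which agrees with 1 − 1 = 0.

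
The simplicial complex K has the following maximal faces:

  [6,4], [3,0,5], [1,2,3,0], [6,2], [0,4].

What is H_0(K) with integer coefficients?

Order the vertices as 0 < 1 < 2 < 3 < 4 < 5 < 6. Listing each simplex with vertices in this order, K has dimension 3 with simplices:

  0-simplices (7): [0], [1], [2], [3], [4], [5], [6]
  1-simplices (11): [0,1], [0,2], [0,3], [0,4], [0,5], [1,2], [1,3], [2,3], [2,6], [3,5], [4,6]
  2-simplices (5): [0,1,2], [0,1,3], [0,2,3], [0,3,5], [1,2,3]
  3-simplices (1): [0,1,2,3]

Hence C_0 ≅ Z^7, C_1 ≅ Z^11, C_2 ≅ Z^5, C_3 ≅ Z^1.

∂_1: C_1 → C_0 sends each edge [p,q] (with p < q) to q − p.
The resulting 7×11 matrix has rank 6, and its Smith normal form has invariant factors (1,1,1,1,1,1).

The boundary map ∂_2: C_2 → C_1 acts by ∂[p,q,r] = [q,r] − [p,r] + [p,q]. For instance
  ∂[1,2,3] = [2,3] − [1,3] + [1,2],
  ∂[0,1,3] = [1,3] − [0,3] + [0,1].
The resulting 11×5 matrix has rank 4, and its Smith normal form has invariant factors (1,1,1,1).

Boundary ∂_3: C_3 → C_2 sends each 3-simplex σ to the alternating sum Σ_i (−1)^i (σ with its i-th vertex removed). For instance
  ∂[0,1,2,3] = [1,2,3] − [0,2,3] + [0,1,3] − [0,1,2].
This gives a 5×1 integer matrix of rank 1; reducing to Smith normal form yields diagonal entries (1).

From H_k ≅ ker(∂_k) / im(∂_{k+1}) we obtain:

  H_0: rank C_0 − rank ∂_1 = 7 − 6 = 1, and the invariant factors of ∂_1 are all 1, so H_0 ≅ Z.

H_0 ≅ Z.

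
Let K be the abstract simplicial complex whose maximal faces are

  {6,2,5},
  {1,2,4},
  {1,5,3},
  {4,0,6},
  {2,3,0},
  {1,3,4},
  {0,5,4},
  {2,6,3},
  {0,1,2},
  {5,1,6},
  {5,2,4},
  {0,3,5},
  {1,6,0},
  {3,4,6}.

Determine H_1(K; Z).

Take the total order 0 < 1 < 2 < 3 < 4 < 5 < 6 on the vertex set. Then K (dimension 2) consists of the simplices:

  0-simplices (7): [0], [1], [2], [3], [4], [5], [6]
  1-simplices (21): [0,1], [0,2], [0,3], [0,4], [0,5], [0,6], [1,2], [1,3], [1,4], [1,5], [1,6], [2,3], [2,4], [2,5], [2,6], [3,4], [3,5], [3,6], [4,5], [4,6], [5,6]
  2-simplices (14): [0,1,2], [0,1,6], [0,2,3], [0,3,5], [0,4,5], [0,4,6], [1,2,4], [1,3,4], [1,3,5], [1,5,6], [2,3,6], [2,4,5], [2,5,6], [3,4,6]

Hence C_0 ≅ Z^7, C_1 ≅ Z^21, C_2 ≅ Z^14.

∂_1: C_1 → C_0 sends each edge [p,q] (with p < q) to q − p.
The 7×21 boundary matrix has rank 6 and Smith normal form diag(1,1,1,1,1,1).

The boundary map ∂_2: C_2 → C_1 acts by ∂[p,q,r] = [q,r] − [p,r] + [p,q]. For instance
  ∂[1,3,4] = [3,4] − [1,4] + [1,3],
  ∂[2,3,6] = [3,6] − [2,6] + [2,3].
The resulting 21×14 matrix has rank 13, and its Smith normal form has invariant factors (1,1,1,1,1,1,1,1,1,1,1,1,1).

From H_k ≅ ker(∂_k) / im(∂_{k+1}) we obtain:

  H_1: rank ker ∂_1 − rank ∂_2 = (21 − 6) − 13 = 2, and the invariant factors of ∂_2 are all 1, so H_1 = Z^2.

(K is a triangulation of the torus T^2.)

H_1 = Z^2.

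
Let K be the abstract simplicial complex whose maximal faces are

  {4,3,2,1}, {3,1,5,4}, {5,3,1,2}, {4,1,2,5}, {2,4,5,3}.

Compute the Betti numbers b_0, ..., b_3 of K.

Order the vertices as 1 < 2 < 3 < 4 < 5. Listing each simplex with vertices in this order, K has dimension 3 with simplices:

  0-simplices (5): [1], [2], [3], [4], [5]
  1-simplices (10): [1,2], [1,3], [1,4], [1,5], [2,3], [2,4], [2,5], [3,4], [3,5], [4,5]
  2-simplices (10): [1,2,3], [1,2,4], [1,2,5], [1,3,4], [1,3,5], [1,4,5], [2,3,4], [2,3,5], [2,4,5], [3,4,5]
  3-simplices (5): [1,2,3,4], [1,2,3,5], [1,2,4,5], [1,3,4,5], [2,3,4,5]

Hence C_0 ≅ Z^5, C_1 ≅ Z^10, C_2 ≅ Z^10, C_3 ≅ Z^5.

∂_1: C_1 → C_0 sends each edge [p,q] (with p < q) to q − p.
The resulting 5×10 matrix has rank 4, and its Smith normal form has invariant factors (1,1,1,1).

Boundary ∂_2: C_2 → C_1 maps a triangle to the signed sum of its edges. For instance
  ∂[1,3,4] = [3,4] − [1,4] + [1,3],
  ∂[2,4,5] = [4,5] − [2,5] + [2,4].
The 10×10 boundary matrix has rank 6 and Smith normal form diag(1,1,1,1,1,1).

Boundary ∂_3: C_3 → C_2 sends each 3-simplex σ to the alternating sum Σ_i (−1)^i (σ with its i-th vertex removed). For instance
  ∂[1,2,3,4] = [2,3,4] − [1,3,4] + [1,2,4] − [1,2,3],
  ∂[1,3,4,5] = [3,4,5] − [1,4,5] + [1,3,5] − [1,3,4].
This gives a 10×5 integer matrix of rank 4; reducing to Smith normal form yields diagonal entries (1,1,1,1).

Computing H_k = (kernel of ∂_k) / (image of ∂_{k+1}):

  H_0: rank C_0 − rank ∂_1 = 5 − 4 = 1, and the invariant factors of ∂_1 are all 1, so H_0 = Z.
  H_1: rank ker ∂_1 − rank ∂_2 = (10 − 4) − 6 = 0, and the invariant factors of ∂_2 are all 1, so H_1 = 0.
  H_2: rank ker ∂_2 − rank ∂_3 = (10 − 6) − 4 = 0, and the invariant factors of ∂_3 are all 1, so H_2 = 0.
  H_3: rank ker ∂_3 − rank ∂_4 = (5 − 4) − 0 = 1, and there is no ∂_4, so H_3 = Z.

Hence the Betti numbers are b_0 = 1, b_1 = 0, b_2 = 0, b_3 = 1.

b_0 = 1, b_1 = 0, b_2 = 0, b_3 = 1.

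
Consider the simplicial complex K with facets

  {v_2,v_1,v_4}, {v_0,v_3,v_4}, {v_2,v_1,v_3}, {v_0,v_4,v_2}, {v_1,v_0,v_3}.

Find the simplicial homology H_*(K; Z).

We work with the vertex ordering v_0 < v_1 < v_2 < v_3 < v_4. The simplices of K, each written with vertices in increasing order, are:

  0-simplices (5): [v_0], [v_1], [v_2], [v_3], [v_4]
  1-simplices (10): [v_0,v_1], [v_0,v_2], [v_0,v_3], [v_0,v_4], [v_1,v_2], [v_1,v_3], [v_1,v_4], [v_2,v_3], [v_2,v_4], [v_3,v_4]
  2-simplices (5): [v_0,v_1,v_3], [v_0,v_2,v_4], [v_0,v_3,v_4], [v_1,v_2,v_3], [v_1,v_2,v_4]

giving chain groups C_0 ≅ Z^5, C_1 ≅ Z^10, C_2 ≅ Z^5.

Boundary ∂_1: C_1 → C_0 is given by ∂[p,q] = [q] − [p].
As a 5×10 matrix over Z this has rank 4, with invariant factors (1,1,1,1).

Boundary ∂_2: C_2 → C_1 maps a triangle to the signed sum of its edges. For instance
  ∂[v_1,v_2,v_3] = [v_2,v_3] − [v_1,v_3] + [v_1,v_2],
  ∂[v_0,v_3,v_4] = [v_3,v_4] − [v_0,v_4] + [v_0,v_3].
The 10×5 boundary matrix has rank 5 and Smith normal form diag(1,1,1,1,1).

Computing H_k = (kernel of ∂_k) / (image of ∂_{k+1}):

  H_0: rank C_0 − rank ∂_1 = 5 − 4 = 1, and the invariant factors of ∂_1 are all 1, so H_0 = Z.
  H_1: rank ker ∂_1 − rank ∂_2 = (10 − 4) − 5 = 1, and the invariant factors of ∂_2 are all 1, so H_1 = Z.
  H_2: rank ker ∂_2 − rank ∂_3 = (5 − 5) − 0 = 0, and there is no ∂_3, so H_2 = 0.

(K is a triangulation of the Möbius band.)

H_0 = Z,  H_1 = Z,  H_2 = 0.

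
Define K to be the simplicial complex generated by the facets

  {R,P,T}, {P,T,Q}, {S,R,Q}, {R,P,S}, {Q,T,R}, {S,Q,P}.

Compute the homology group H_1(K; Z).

H_1 = 0.

K has 5 vertices, 9 edges, 6 triangles.
rank ∂_1 = 4, rank ∂_2 = 5 ⇒ b_1 = 9 − 4 − 5 = 0; all invariant factors of ∂_2 are 1 so no torsion. So H_1 = 0.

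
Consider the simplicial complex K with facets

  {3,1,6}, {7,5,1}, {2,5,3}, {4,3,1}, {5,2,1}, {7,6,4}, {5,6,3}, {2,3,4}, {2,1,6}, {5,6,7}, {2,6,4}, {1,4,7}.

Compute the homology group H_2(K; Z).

Take the total order 1 < 2 < 3 < 4 < 5 < 6 < 7 on the vertex set. Then K (dimension 2) consists of the simplices:

  0-simplices (7): [1], [2], [3], [4], [5], [6], [7]
  1-simplices (18): [1,2], [1,3], [1,4], [1,5], [1,6], [1,7], [2,3], [2,4], [2,5], [2,6], [3,4], [3,5], [3,6], [4,6], [4,7], [5,6], [5,7], [6,7]
  2-simplices (12): [1,2,5], [1,2,6], [1,3,4], [1,3,6], [1,4,7], [1,5,7], [2,3,4], [2,3,5], [2,4,6], [3,5,6], [4,6,7], [5,6,7]

so the chain groups are C_0 ≅ Z^7, C_1 ≅ Z^18, C_2 ≅ Z^12.

Boundary ∂_1: C_1 → C_0 is given by ∂[p,q] = [q] − [p]. For instance
  ∂[3,5] = [5] − [3].
This gives a 7×18 integer matrix of rank 6; reducing to Smith normal form yields diagonal entries (1,1,1,1,1,1).

The boundary map ∂_2: C_2 → C_1 sends each 2-simplex [p,q,r] to [q,r] − [p,r] + [p,q]. For instance
  ∂[1,3,6] = [3,6] − [1,6] + [1,3],
  ∂[1,2,6] = [2,6] − [1,6] + [1,2].
As a 18×12 matrix over Z this has rank 12, with invariant factors (1,1,1,1,1,1,1,1,1,1,1,2).

From H_k ≅ ker(∂_k) / im(∂_{k+1}) we obtain:

  H_2: rank ker ∂_2 − rank ∂_3 = (12 − 12) − 0 = 0, and there is no ∂_3, so H_2 = 0.

(K is a triangulation of the real projective plane RP^2.)

H_2 = 0.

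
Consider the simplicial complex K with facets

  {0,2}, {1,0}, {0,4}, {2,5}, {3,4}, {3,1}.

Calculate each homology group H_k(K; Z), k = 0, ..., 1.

H_0 = Z,  H_1 = Z.

We work with the vertex ordering 0 < 1 < 2 < 3 < 4 < 5. The simplices of K, each written with vertices in increasing order, are:

  0-simplices (6): [0], [1], [2], [3], [4], [5]
  1-simplices (6): [0,1], [0,2], [0,4], [1,3], [2,5], [3,4]

Hence C_0 ≅ Z^6, C_1 ≅ Z^6.

Boundary ∂_1: C_1 → C_0 maps an edge to its endpoints' difference, ∂[p,q] = q − p. For instance
  ∂[0,4] = [4] − [0].
The 6×6 boundary matrix has rank 5 and Smith normal form diag(1,1,1,1,1).

Reading off H_k = ker ∂_k / im ∂_{k+1}:

  H_0: rank C_0 − rank ∂_1 = 6 − 5 = 1, and the invariant factors of ∂_1 are all 1, so H_0 = Z.
  H_1: rank ker ∂_1 − rank ∂_2 = (6 − 5) − 0 = 1, and there is no ∂_2, so H_1 = Z.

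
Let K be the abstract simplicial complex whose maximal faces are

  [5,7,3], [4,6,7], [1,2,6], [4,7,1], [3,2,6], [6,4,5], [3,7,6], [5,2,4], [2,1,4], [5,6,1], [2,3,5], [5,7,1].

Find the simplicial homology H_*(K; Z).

Fix the vertex order 1 < 2 < 3 < 4 < 5 < 6 < 7 and write every simplex with vertices in increasing order. Then dim K = 2 and the simplices of K are:

  0-simplices (7): [1], [2], [3], [4], [5], [6], [7]
  1-simplices (18): [1,2], [1,4], [1,5], [1,6], [1,7], [2,3], [2,4], [2,5], [2,6], [3,5], [3,6], [3,7], [4,5], [4,6], [4,7], [5,6], [5,7], [6,7]
  2-simplices (12): [1,2,4], [1,2,6], [1,4,7], [1,5,6], [1,5,7], [2,3,5], [2,3,6], [2,4,5], [3,5,7], [3,6,7], [4,5,6], [4,6,7]

Hence C_0 ≅ Z^7, C_1 ≅ Z^18, C_2 ≅ Z^12.

∂_1: C_1 → C_0 sends each edge [p,q] (with p < q) to q − p.
The 7×18 boundary matrix has rank 6 and Smith normal form diag(1,1,1,1,1,1).

∂_2: C_2 → C_1 maps a triangle to the signed sum of its edges. For instance
  ∂[3,6,7] = [6,7] − [3,7] + [3,6],
  ∂[3,5,7] = [5,7] − [3,7] + [3,5].
The resulting 18×12 matrix has rank 12, and its Smith normal form has invariant factors (1,1,1,1,1,1,1,1,1,1,1,2).

Reading off H_k = ker ∂_k / im ∂_{k+1}:

  H_0: rank C_0 − rank ∂_1 = 7 − 6 = 1, and the invariant factors of ∂_1 are all 1, so H_0 = Z.
  H_1: rank ker ∂_1 − rank ∂_2 = (18 − 6) − 12 = 0, and ∂_2 has invariant factor 2 > 1, so H_1 = Z/2Z.
  H_2: rank ker ∂_2 − rank ∂_3 = (12 − 12) − 0 = 0, and there is no ∂_3, so H_2 = 0.

As a check, the Euler characteristic is 7 − 18 + 12 = 1, which agrees with 1 − 0 + 0 = 1.
(K is a triangulation of the real projective plane RP^2.)

H_0 ≅ Z,  H_1 ≅ Z/2Z,  H_2 = 0.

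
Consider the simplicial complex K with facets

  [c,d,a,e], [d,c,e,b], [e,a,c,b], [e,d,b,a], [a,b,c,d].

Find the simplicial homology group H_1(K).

Order the vertices as a < b < c < d < e. Listing each simplex with vertices in this order, K has dimension 3 with simplices:

  0-simplices (5): a, b, c, d, e
  1-simplices (10): ab, ac, ad, ae, bc, bd, be, cd, ce, de
  2-simplices (10): abc, abd, abe, acd, ace, ade, bcd, bce, bde, cde
  3-simplices (5): abcd, abce, abde, acde, bcde

giving chain groups C_0 ≅ Z^5, C_1 ≅ Z^10, C_2 ≅ Z^10, C_3 ≅ Z^5.

∂_1: C_1 → C_0 maps an edge to its endpoints' difference, ∂[p,q] = q − p.
The resulting 5×10 matrix has rank 4, and its Smith normal form has invariant factors (1,1,1,1).

∂_2: C_2 → C_1 acts by ∂[p,q,r] = [q,r] − [p,r] + [p,q]. For instance
  ∂ade = de − ae + ad,
  ∂abe = be − ae + ab.
This gives a 10×10 integer matrix of rank 6; reducing to Smith normal form yields diagonal entries (1,1,1,1,1,1).

Boundary ∂_3: C_3 → C_2 sends each 3-simplex σ to the alternating sum Σ_i (−1)^i (σ with its i-th vertex removed). For instance
  ∂abce = bce − ace + abe − abc,
  ∂acde = cde − ade + ace − acd.
This gives a 10×5 integer matrix of rank 4; reducing to Smith normal form yields diagonal entries (1,1,1,1).

Now H_k = ker ∂_k / im ∂_{k+1}, so:

  H_1: rank ker ∂_1 − rank ∂_2 = (10 − 4) − 6 = 0, and the invariant factors of ∂_2 are all 1, so H_1 = 0.

H_1 ≅ 0.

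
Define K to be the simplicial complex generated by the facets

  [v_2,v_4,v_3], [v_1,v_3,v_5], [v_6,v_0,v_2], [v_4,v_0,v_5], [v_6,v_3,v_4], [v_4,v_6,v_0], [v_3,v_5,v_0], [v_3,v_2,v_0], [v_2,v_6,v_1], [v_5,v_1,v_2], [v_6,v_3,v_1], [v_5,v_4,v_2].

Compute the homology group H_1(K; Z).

H_1 ≅ Z_2.

Fix the vertex order v_0 < v_1 < v_2 < v_3 < v_4 < v_5 < v_6 and write every simplex with vertices in increasing order. Then dim K = 2 and the simplices of K are:

  0-simplices (7): [v_0], [v_1], [v_2], [v_3], [v_4], [v_5], [v_6]
  1-simplices (18): (18 of them)
  2-simplices (12): (12 of them)

Hence C_0 ≅ Z^7, C_1 ≅ Z^18, C_2 ≅ Z^12.

∂_1: C_1 → C_0 maps an edge to its endpoints' difference, ∂[p,q] = q − p. For instance
  ∂[v_1,v_6] = [v_6] − [v_1].
This gives a 7×18 integer matrix of rank 6; reducing to Smith normal form yields diagonal entries (1,1,1,1,1,1).

∂_2: C_2 → C_1 sends each 2-simplex [p,q,r] to [q,r] − [p,r] + [p,q]. For instance
  ∂[v_1,v_2,v_5] = [v_2,v_5] − [v_1,v_5] + [v_1,v_2],
  ∂[v_1,v_3,v_6] = [v_3,v_6] − [v_1,v_6] + [v_1,v_3].
This gives a 18×12 integer matrix of rank 12; reducing to Smith normal form yields diagonal entries (1,1,1,1,1,1,1,1,1,1,1,2).

From H_k ≅ ker(∂_k) / im(∂_{k+1}) we obtain:

  H_1: rank ker ∂_1 − rank ∂_2 = (18 − 6) − 12 = 0, and ∂_2 has invariant factor 2 > 1, so H_1 = Z_2.

(K is a triangulation of the real projective plane RP^2.)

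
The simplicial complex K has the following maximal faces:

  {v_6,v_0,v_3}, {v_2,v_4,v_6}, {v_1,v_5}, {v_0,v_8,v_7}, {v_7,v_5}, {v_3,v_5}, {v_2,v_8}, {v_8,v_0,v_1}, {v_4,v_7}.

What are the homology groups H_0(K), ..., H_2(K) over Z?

Order the vertices as v_0 < v_1 < v_2 < v_3 < v_4 < v_5 < v_6 < v_7 < v_8. Listing each simplex with vertices in this order, K has dimension 2 with simplices:

  0-simplices (9): [v_0], [v_1], [v_2], [v_3], [v_4], [v_5], [v_6], [v_7], [v_8]
  1-simplices (16): (16 of them)
  2-simplices (4): [v_0,v_1,v_8], [v_0,v_3,v_6], [v_0,v_7,v_8], [v_2,v_4,v_6]

Hence C_0 ≅ Z^9, C_1 ≅ Z^16, C_2 ≅ Z^4.

Boundary ∂_1: C_1 → C_0 sends each edge [p,q] (with p < q) to q − p. For instance
  ∂[v_4,v_6] = [v_6] − [v_4].
This gives a 9×16 integer matrix of rank 8; reducing to Smith normal form yields diagonal entries (1,1,1,1,1,1,1,1).

∂_2: C_2 → C_1 acts by ∂[p,q,r] = [q,r] − [p,r] + [p,q]. For instance
  ∂[v_2,v_4,v_6] = [v_4,v_6] − [v_2,v_6] + [v_2,v_4],
  ∂[v_0,v_7,v_8] = [v_7,v_8] − [v_0,v_8] + [v_0,v_7].
The resulting 16×4 matrix has rank 4, and its Smith normal form has invariant factors (1,1,1,1).

Reading off H_k = ker ∂_k / im ∂_{k+1}:

  H_0: rank C_0 − rank ∂_1 = 9 − 8 = 1, and the invariant factors of ∂_1 are all 1, so H_0 ≅ Z.
  H_1: rank ker ∂_1 − rank ∂_2 = (16 − 8) − 4 = 4, and the invariant factors of ∂_2 are all 1, so H_1 ≅ Z^4.
  H_2: rank ker ∂_2 − rank ∂_3 = (4 − 4) − 0 = 0, and there is no ∂_3, so H_2 ≅ 0.

H_0 = Z,  H_1 = Z^4,  H_2 = 0.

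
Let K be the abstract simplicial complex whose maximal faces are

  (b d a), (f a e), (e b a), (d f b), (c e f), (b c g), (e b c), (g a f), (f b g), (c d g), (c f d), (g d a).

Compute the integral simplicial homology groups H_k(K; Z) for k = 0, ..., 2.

H_0 = Z,  H_1 = Z_2,  H_2 = 0.

Take the total order a < b < c < d < e < f < g on the vertex set. Then K (dimension 2) consists of the simplices:

  0-simplices (7): a, b, c, d, e, f, g
  1-simplices (18): ab, ad, ae, af, ag, bc, bd, be, bf, bg, cd, ce, cf, cg, df, dg, ef, fg
  2-simplices (12): abd, abe, adg, aef, afg, bce, bcg, bdf, bfg, cdf, cdg, cef

Hence C_0 ≅ Z^7, C_1 ≅ Z^18, C_2 ≅ Z^12.

The boundary map ∂_1: C_1 → C_0 maps an edge to its endpoints' difference, ∂[p,q] = q − p. For instance
  ∂cd = d − c.
As a 7×18 matrix over Z this has rank 6, with invariant factors (1,1,1,1,1,1).

∂_2: C_2 → C_1 acts by ∂[p,q,r] = [q,r] − [p,r] + [p,q]. For instance
  ∂adg = dg − ag + ad,
  ∂cdf = df − cf + cd.
As a 18×12 matrix over Z this has rank 12, with invariant factors (1,1,1,1,1,1,1,1,1,1,1,2).

Computing H_k = (kernel of ∂_k) / (image of ∂_{k+1}):

  H_0: rank C_0 − rank ∂_1 = 7 − 6 = 1, and the invariant factors of ∂_1 are all 1, so H_0 ≅ Z.
  H_1: rank ker ∂_1 − rank ∂_2 = (18 − 6) − 12 = 0, and ∂_2 has invariant factor 2 > 1, so H_1 ≅ Z_2.
  H_2: rank ker ∂_2 − rank ∂_3 = (12 − 12) − 0 = 0, and there is no ∂_3, so H_2 ≅ 0.

(K is a triangulation of the real projective plane RP^2.)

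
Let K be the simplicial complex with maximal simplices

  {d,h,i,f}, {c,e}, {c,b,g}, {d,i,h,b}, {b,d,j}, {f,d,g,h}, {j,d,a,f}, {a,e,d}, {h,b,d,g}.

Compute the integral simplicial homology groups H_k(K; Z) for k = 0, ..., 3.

H_0 ≅ Z,  H_1 ≅ Z,  H_2 = 0,  H_3 = 0.

We work with the vertex ordering a < b < c < d < e < f < g < h < i < j. The simplices of K, each written with vertices in increasing order, are:

  0-simplices (10): a, b, c, d, e, f, g, h, i, j
  1-simplices (24): ad, ae, af, aj, bc, bd, bg, bh, bi, bj, ce, cg, de, df, dg, dh, di, dj, fg, fh, fi, fj, gh, hi
  2-simplices (19): ade, adf, adj, afj, bcg, bdg, bdh, bdi, bdj, bgh, bhi, dfg, dfh, dfi, dfj, dgh, dhi, fgh, fhi
  3-simplices (5): adfj, bdgh, bdhi, dfgh, dfhi

Hence C_0 ≅ Z^10, C_1 ≅ Z^24, C_2 ≅ Z^19, C_3 ≅ Z^5.

The boundary map ∂_1: C_1 → C_0 maps an edge to its endpoints' difference, ∂[p,q] = q − p. For instance
  ∂dh = h − d.
The 10×24 boundary matrix has rank 9 and Smith normal form diag(1,1,1,1,1,1,1,1,1).

Boundary ∂_2: C_2 → C_1 sends each 2-simplex [p,q,r] to [q,r] − [p,r] + [p,q]. For instance
  ∂bdj = dj − bj + bd,
  ∂fgh = gh − fh + fg.
This gives a 24×19 integer matrix of rank 14; reducing to Smith normal form yields diagonal entries (1,1,1,1,1,1,1,1,1,1,1,1,1,1).

Boundary ∂_3: C_3 → C_2 sends each 3-simplex σ to the alternating sum Σ_i (−1)^i (σ with its i-th vertex removed). For instance
  ∂dfgh = fgh − dgh + dfh − dfg,
  ∂bdhi = dhi − bhi + bdi − bdh.
The 19×5 boundary matrix has rank 5 and Smith normal form diag(1,1,1,1,1).

From H_k ≅ ker(∂_k) / im(∂_{k+1}) we obtain:

  H_0: rank C_0 − rank ∂_1 = 10 − 9 = 1, and the invariant factors of ∂_1 are all 1, so H_0 = Z.
  H_1: rank ker ∂_1 − rank ∂_2 = (24 − 9) − 14 = 1, and the invariant factors of ∂_2 are all 1, so H_1 = Z.
  H_2: rank ker ∂_2 − rank ∂_3 = (19 − 14) − 5 = 0, and the invariant factors of ∂_3 are all 1, so H_2 = 0.
  H_3: rank ker ∂_3 − rank ∂_4 = (5 − 5) − 0 = 0, and there is no ∂_4, so H_3 = 0.

As a check, the Euler characteristic is 10 − 24 + 19 − 5 = 0, which agrees with 1 − 1 + 0 − 0 = 0.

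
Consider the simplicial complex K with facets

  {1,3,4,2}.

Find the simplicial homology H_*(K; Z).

H_0 ≅ Z,  H_1 = 0,  H_2 = 0,  H_3 = 0.

K has 4 vertices, 6 edges, 4 triangles, 1 3-simplex.
rank ∂_0 = 0, rank ∂_1 = 3 ⇒ b_0 = 4 − 0 − 3 = 1; all invariant factors of ∂_1 are 1 so no torsion. So H_0 ≅ Z.
rank ∂_1 = 3, rank ∂_2 = 3 ⇒ b_1 = 6 − 3 − 3 = 0; all invariant factors of ∂_2 are 1 so no torsion. So H_1 ≅ 0.
rank ∂_2 = 3, rank ∂_3 = 1 ⇒ b_2 = 4 − 3 − 1 = 0; all invariant factors of ∂_3 are 1 so no torsion. So H_2 ≅ 0.
rank ∂_3 = 1, rank ∂_4 = 0 ⇒ b_3 = 1 − 1 − 0 = 0. So H_3 ≅ 0.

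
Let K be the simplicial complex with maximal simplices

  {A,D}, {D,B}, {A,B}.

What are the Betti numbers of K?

K has 3 vertices, 3 edges.
rank ∂_0 = 0, rank ∂_1 = 2 ⇒ b_0 = 3 − 0 − 2 = 1; all invariant factors of ∂_1 are 1 so no torsion. So H_0 ≅ Z.
rank ∂_1 = 2, rank ∂_2 = 0 ⇒ b_1 = 3 − 2 − 0 = 1. So H_1 ≅ Z.

b_0 = 1, b_1 = 1.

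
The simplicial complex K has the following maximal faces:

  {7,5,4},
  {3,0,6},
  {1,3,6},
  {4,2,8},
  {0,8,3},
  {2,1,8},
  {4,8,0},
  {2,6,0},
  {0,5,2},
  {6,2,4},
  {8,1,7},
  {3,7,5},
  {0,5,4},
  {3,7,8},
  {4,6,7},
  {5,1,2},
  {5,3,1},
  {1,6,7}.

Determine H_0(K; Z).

H_0 = Z.

Fix the vertex order 0 < 1 < 2 < 3 < 4 < 5 < 6 < 7 < 8 and write every simplex with vertices in increasing order. Then dim K = 2 and the simplices of K are:

  0-simplices (9): [0], [1], [2], [3], [4], [5], [6], [7], [8]
  1-simplices (27): (27 of them)
  2-simplices (18): [0,2,5], [0,2,6], [0,3,6], [0,3,8], [0,4,5], [0,4,8], [1,2,5], [1,2,8], [1,3,5], [1,3,6], [1,6,7], [1,7,8], [2,4,6], [2,4,8], [3,5,7], [3,7,8], [4,5,7], [4,6,7]

Hence C_0 ≅ Z^9, C_1 ≅ Z^27, C_2 ≅ Z^18.

∂_1: C_1 → C_0 maps an edge to its endpoints' difference, ∂[p,q] = q − p.
The resulting 9×27 matrix has rank 8, and its Smith normal form has invariant factors (1,1,1,1,1,1,1,1).

The boundary map ∂_2: C_2 → C_1 maps a triangle to the signed sum of its edges. For instance
  ∂[4,5,7] = [5,7] − [4,7] + [4,5],
  ∂[1,3,6] = [3,6] − [1,6] + [1,3].
The 27×18 boundary matrix has rank 18 and Smith normal form diag(1,1,1,1,1,1,1,1,1,1,1,1,1,1,1,1,1,2).

Now H_k = ker ∂_k / im ∂_{k+1}, so:

  H_0: rank C_0 − rank ∂_1 = 9 − 8 = 1, and the invariant factors of ∂_1 are all 1, so H_0 = Z.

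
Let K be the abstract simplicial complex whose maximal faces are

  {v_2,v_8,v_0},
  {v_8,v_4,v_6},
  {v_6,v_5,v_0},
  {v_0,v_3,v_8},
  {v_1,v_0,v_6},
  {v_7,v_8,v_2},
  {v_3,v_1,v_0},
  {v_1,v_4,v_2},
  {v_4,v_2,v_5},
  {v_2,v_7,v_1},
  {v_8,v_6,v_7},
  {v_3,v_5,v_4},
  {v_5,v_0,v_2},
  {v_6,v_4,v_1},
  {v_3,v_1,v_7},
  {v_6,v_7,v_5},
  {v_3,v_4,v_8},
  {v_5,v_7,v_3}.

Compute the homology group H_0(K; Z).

Take the total order v_0 < v_1 < v_2 < v_3 < v_4 < v_5 < v_6 < v_7 < v_8 on the vertex set. Then K (dimension 2) consists of the simplices:

  0-simplices (9): [v_0], [v_1], [v_2], [v_3], [v_4], [v_5], [v_6], [v_7], [v_8]
  1-simplices (27): (27 of them)
  2-simplices (18): (18 of them)

so the chain groups are C_0 ≅ Z^9, C_1 ≅ Z^27, C_2 ≅ Z^18.

The boundary map ∂_1: C_1 → C_0 maps an edge to its endpoints' difference, ∂[p,q] = q − p. For instance
  ∂[v_6,v_7] = [v_7] − [v_6].
The resulting 9×27 matrix has rank 8, and its Smith normal form has invariant factors (1,1,1,1,1,1,1,1).

The boundary map ∂_2: C_2 → C_1 acts by ∂[p,q,r] = [q,r] − [p,r] + [p,q]. For instance
  ∂[v_3,v_4,v_8] = [v_4,v_8] − [v_3,v_8] + [v_3,v_4],
  ∂[v_2,v_4,v_5] = [v_4,v_5] − [v_2,v_5] + [v_2,v_4].
This gives a 27×18 integer matrix of rank 17; reducing to Smith normal form yields diagonal entries (1,1,1,1,1,1,1,1,1,1,1,1,1,1,1,1,1).

Computing H_k = (kernel of ∂_k) / (image of ∂_{k+1}):

  H_0: rank C_0 − rank ∂_1 = 9 − 8 = 1, and the invariant factors of ∂_1 are all 1, so H_0 = Z.

H_0 ≅ Z.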